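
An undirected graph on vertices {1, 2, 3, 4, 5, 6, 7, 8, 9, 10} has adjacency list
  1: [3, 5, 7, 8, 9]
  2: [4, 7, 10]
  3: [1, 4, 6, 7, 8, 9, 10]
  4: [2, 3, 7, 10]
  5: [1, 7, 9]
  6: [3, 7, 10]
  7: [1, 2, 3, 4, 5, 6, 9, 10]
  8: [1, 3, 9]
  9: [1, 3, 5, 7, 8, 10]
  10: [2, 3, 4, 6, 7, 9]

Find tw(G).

3

A width-3 tree decomposition is:
Bags: B1 = {3, 7, 9, 10}  B2 = {1, 3, 7, 9}  B3 = {3, 6, 7, 10}  B4 = {3, 4, 7, 10}  B5 = {1, 3, 8, 9}  B6 = {1, 5, 7, 9}  B7 = {2, 4, 7, 10}
Tree: B1–B2, B1–B3, B3–B4, B2–B5, B2–B6, B4–B7
The largest bag has 4 vertices, giving width 3; this decomposition certifies tw(G) ≤ 3. Conversely, {1, 3, 8, 9} is a clique of size 4, and the vertices of any clique must share a bag in every tree decomposition; so some bag has ≥ 4 vertices and tw(G) ≥ 3. Hence tw(G) = 3 exactly.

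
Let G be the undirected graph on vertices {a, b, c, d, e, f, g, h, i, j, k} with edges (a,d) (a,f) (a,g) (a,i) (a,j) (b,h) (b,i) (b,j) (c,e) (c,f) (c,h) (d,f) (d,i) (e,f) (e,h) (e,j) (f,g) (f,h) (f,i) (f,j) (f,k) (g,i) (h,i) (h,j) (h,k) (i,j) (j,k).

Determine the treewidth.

3

A width-3 tree decomposition is:
Bags: B1 = {f, h, i, j}  B2 = {a, f, i, j}  B3 = {f, h, j, k}  B4 = {b, h, i, j}  B5 = {a, d, f, i}  B6 = {e, f, h, j}  B7 = {a, f, g, i}  B8 = {c, e, f, h}
Tree: B1–B2, B1–B3, B1–B4, B2–B5, B3–B6, B5–B7, B6–B8
The largest bag has 4 vertices, giving width 3; this decomposition certifies tw(G) ≤ 3. On the other hand G contains the 4-clique {a, d, f, i}. A clique must lie in a single bag of any decomposition, so no decomposition can have width below 3. Hence tw(G) = 3 exactly.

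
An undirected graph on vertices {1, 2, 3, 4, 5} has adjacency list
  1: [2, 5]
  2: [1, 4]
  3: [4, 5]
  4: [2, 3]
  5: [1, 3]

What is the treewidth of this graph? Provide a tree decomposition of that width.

Each bag holds 3 vertices, so the decomposition has width 2, which upper-bounds the treewidth. The edges 3–5–1–2–4–3 form a cycle, so G is not a tree and its treewidth is at least 2. Combining the bounds, tw(G) = 2.

Treewidth 2.
Bags: B1 = {1, 3, 5}  B2 = {1, 2, 3}  B3 = {2, 3, 4}
Tree: B1–B2, B2–B3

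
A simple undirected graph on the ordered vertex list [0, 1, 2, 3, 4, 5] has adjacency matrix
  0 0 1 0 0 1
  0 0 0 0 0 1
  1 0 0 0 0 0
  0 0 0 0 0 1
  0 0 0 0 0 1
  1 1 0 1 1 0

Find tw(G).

A width-1 tree decomposition is:
Bags: B1 = {0, 5}  B2 = {3, 5}  B3 = {4, 5}  B4 = {0, 2}  B5 = {1, 5}
Tree: B1–B2, B2–B3, B1–B4, B1–B5
Every bag has size at most 2, so the width is 2 − 1 = 1 and tw(G) ≤ 1. G has an edge, so its treewidth is at least 1. The upper and lower bounds meet at 1, so that is the treewidth.

1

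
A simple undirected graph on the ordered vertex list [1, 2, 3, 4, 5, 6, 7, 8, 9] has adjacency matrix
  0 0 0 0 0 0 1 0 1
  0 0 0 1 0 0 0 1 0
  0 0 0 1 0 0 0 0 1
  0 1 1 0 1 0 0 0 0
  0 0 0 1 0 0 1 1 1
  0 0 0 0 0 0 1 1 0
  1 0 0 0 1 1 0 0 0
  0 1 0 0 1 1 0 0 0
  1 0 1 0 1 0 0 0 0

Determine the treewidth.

A width-3 tree decomposition is:
Bags: B1 = {2, 4, 6, 8}  B2 = {4, 5, 6, 8}  B3 = {4, 5, 6, 7}  B4 = {3, 4, 5, 7}  B5 = {3, 5, 7, 9}  B6 = {1, 3, 7, 9}
Tree: B1–B2, B2–B3, B3–B4, B4–B5, B5–B6
Each bag holds 4 vertices, so the decomposition has width 3, which upper-bounds the treewidth. For the lower bound: the 4 vertex sets {2,6,8}, {4}, {5}, {1,3,7,9} are disjoint, each induces a connected subgraph, and every pair is joined by at least one edge of G. Contracting each set to a single vertex therefore yields K_{4} as a minor, and since treewidth is minor-monotone, tw(G) ≥ tw(K_{4}) = 3. Hence tw(G) = 3 exactly.

3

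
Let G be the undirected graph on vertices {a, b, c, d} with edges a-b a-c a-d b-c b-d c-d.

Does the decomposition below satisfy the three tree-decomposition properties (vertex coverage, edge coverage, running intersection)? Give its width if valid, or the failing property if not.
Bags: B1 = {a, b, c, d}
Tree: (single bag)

Yes; width 3.

Every vertex of G appears in some bag (union = {a, b, c, d}); every edge is covered by a bag; and for each vertex v the set of bags containing v is connected in the bag tree. The decomposition is therefore valid. The largest bag has 4 vertices, so the width is 3.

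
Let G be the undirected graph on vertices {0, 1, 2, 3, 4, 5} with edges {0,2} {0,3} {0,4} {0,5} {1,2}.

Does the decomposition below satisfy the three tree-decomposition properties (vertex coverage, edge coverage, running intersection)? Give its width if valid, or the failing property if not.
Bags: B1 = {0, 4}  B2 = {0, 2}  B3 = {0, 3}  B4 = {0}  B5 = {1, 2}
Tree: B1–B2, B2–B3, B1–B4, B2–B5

A tree decomposition must satisfy three properties: every vertex lies in some bag; for every edge, both endpoints lie together in some bag; and for every vertex, the bags containing it form a connected subtree. Here vertex 5 appears in no bag, so the decomposition is invalid.

No — vertex 5 appears in no bag.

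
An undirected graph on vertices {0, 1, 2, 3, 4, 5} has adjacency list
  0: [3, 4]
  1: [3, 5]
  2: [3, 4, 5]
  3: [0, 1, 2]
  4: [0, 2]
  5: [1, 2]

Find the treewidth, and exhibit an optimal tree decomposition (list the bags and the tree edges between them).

The largest bag has 3 vertices, giving width 2; this decomposition certifies tw(G) ≤ 2. Since 0–4–2–3–0 is a cycle in G, G is not acyclic. Forests are exactly the graphs of treewidth ≤ 1, so tw(G) ≥ 2. The upper and lower bounds meet at 2, so that is the treewidth.

Treewidth 2.
One optimal decomposition is:
Bags: B1 = {0, 3, 4}  B2 = {2, 3, 4}  B3 = {1, 2, 3}  B4 = {1, 2, 5}
Tree: B1–B2, B2–B3, B3–B4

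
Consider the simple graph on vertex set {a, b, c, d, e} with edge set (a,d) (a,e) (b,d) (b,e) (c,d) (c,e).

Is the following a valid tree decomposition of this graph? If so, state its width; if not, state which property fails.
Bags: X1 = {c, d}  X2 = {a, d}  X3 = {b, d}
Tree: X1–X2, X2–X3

No — vertex e appears in no bag.

A tree decomposition must satisfy three properties: every vertex lies in some bag; for every edge, both endpoints lie together in some bag; and for every vertex, the bags containing it form a connected subtree. Here vertex e appears in no bag, so the decomposition is invalid.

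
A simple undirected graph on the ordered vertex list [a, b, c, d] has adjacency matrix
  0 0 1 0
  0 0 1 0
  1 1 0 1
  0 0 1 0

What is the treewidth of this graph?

A width-1 tree decomposition is:
Bags: B1 = {b, c}  B2 = {a, c}  B3 = {c, d}
Tree: B1–B2, B1–B3
The largest bag has 2 vertices, giving width 1; this decomposition certifies tw(G) ≤ 1. Any graph with an edge has treewidth ≥ 1, and G has the edge c–b. Therefore the treewidth is 1.

1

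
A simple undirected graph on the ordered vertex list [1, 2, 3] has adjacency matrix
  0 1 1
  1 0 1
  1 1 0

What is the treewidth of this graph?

A width-2 tree decomposition is:
Bags: B1 = {1, 2, 3}
Tree: (single bag)
A single bag containing all 3 vertices is trivially a valid decomposition of width 2. On the other hand G contains the 3-clique {1, 2, 3}. A clique must lie in a single bag of any decomposition, so no decomposition can have width below 2. Hence tw(G) = 2 exactly.

2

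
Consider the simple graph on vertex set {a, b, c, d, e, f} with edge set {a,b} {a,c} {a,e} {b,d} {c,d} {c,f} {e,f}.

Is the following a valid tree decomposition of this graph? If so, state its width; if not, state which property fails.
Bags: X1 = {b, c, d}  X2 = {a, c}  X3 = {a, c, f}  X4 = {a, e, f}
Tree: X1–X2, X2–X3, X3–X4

A tree decomposition must satisfy three properties: every vertex lies in some bag; for every edge, both endpoints lie together in some bag; and for every vertex, the bags containing it form a connected subtree. Here edge (b,a) lies in no bag, so the decomposition is invalid.

No — edge (b,a) lies in no bag.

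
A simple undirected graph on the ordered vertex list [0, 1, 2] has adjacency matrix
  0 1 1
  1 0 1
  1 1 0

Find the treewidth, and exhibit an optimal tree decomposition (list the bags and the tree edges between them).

Treewidth 2.
Bags: B1 = {0, 1, 2}
Tree: (single bag)

A single bag containing all 3 vertices is trivially a valid decomposition of width 2. On the other hand G contains the 3-clique {0, 1, 2}. A clique must lie in a single bag of any decomposition, so no decomposition can have width below 2. Therefore the treewidth is 2.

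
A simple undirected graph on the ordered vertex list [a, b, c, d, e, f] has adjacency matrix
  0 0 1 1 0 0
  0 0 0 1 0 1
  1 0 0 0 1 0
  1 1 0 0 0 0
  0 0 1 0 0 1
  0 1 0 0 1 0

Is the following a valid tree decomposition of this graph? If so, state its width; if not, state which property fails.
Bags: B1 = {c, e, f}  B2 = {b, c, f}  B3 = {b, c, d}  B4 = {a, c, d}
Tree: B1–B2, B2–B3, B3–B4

Every vertex of G appears in some bag (union = {a, b, c, d, e, f}); every edge is covered by a bag; and for each vertex v the set of bags containing v is connected in the bag tree. The decomposition is therefore valid. The largest bag has 3 vertices, so the width is 2.

Yes; width 2.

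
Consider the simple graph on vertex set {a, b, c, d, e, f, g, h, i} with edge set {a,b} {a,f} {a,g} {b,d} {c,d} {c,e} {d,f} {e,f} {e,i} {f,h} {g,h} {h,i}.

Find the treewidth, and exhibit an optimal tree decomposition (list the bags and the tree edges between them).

Each bag holds 4 vertices, so the decomposition has width 3, which upper-bounds the treewidth. For the lower bound: the 4 vertex sets {b,c,d}, {e}, {f}, {a,g,h,i} are disjoint, each induces a connected subgraph, and every pair is joined by at least one edge of G. Contracting each set to a single vertex therefore yields K_{4} as a minor, and since treewidth is minor-monotone, tw(G) ≥ tw(K_{4}) = 3. Hence tw(G) = 3 exactly.

Treewidth 3.
One optimal decomposition is:
Bags: B1 = {b, c, d, e}  B2 = {b, d, e, f}  B3 = {a, b, e, f}  B4 = {a, e, f, i}  B5 = {a, f, h, i}  B6 = {a, g, h, i}
Tree: B1–B2, B2–B3, B3–B4, B4–B5, B5–B6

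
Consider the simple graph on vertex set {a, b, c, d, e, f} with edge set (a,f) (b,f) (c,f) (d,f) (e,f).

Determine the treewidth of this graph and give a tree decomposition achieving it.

Every bag has size at most 2, so the width is 2 − 1 = 1 and tw(G) ≤ 1. Since G has at least one edge (e.g. e–f), it is not an edgeless graph, so tw(G) ≥ 1. Therefore the treewidth is 1.

Treewidth 1.
One such decomposition:
Bags: B1 = {e, f}  B2 = {c, f}  B3 = {a, f}  B4 = {d, f}  B5 = {b, f}
Tree: B1–B2, B1–B3, B2–B4, B4–B5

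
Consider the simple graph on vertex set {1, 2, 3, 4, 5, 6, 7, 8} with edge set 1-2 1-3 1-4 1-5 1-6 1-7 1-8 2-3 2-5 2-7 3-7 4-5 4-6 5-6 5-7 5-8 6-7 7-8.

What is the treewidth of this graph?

A width-3 tree decomposition is:
Bags: B1 = {1, 5, 6, 7}  B2 = {1, 4, 5, 6}  B3 = {1, 5, 7, 8}  B4 = {1, 2, 5, 7}  B5 = {1, 2, 3, 7}
Tree: B1–B2, B1–B3, B1–B4, B4–B5
Each bag holds 4 vertices, so the decomposition has width 3, which upper-bounds the treewidth. On the other hand G contains the 4-clique {1, 2, 3, 7}. A clique must lie in a single bag of any decomposition, so no decomposition can have width below 3. The upper and lower bounds meet at 3, so that is the treewidth.

3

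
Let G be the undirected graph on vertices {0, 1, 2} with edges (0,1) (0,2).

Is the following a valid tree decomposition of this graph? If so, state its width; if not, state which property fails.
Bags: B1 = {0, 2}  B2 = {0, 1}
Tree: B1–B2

Checking the three conditions: (i) the bags cover all of {0, 1, 2}; (ii) for each edge, some bag contains both endpoints; (iii) the bags containing any fixed vertex form a subtree. All hold, so the decomposition is valid with width 2 − 1 = 1.

Yes; width 1.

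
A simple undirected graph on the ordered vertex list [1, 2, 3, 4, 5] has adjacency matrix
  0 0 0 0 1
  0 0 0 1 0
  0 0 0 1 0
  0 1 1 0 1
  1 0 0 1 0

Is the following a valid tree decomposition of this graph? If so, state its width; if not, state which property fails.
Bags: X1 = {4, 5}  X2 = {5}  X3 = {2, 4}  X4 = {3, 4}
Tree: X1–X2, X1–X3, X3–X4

A tree decomposition must satisfy three properties: every vertex lies in some bag; for every edge, both endpoints lie together in some bag; and for every vertex, the bags containing it form a connected subtree. Here vertex 1 appears in no bag, so the decomposition is invalid.

No — vertex 1 appears in no bag.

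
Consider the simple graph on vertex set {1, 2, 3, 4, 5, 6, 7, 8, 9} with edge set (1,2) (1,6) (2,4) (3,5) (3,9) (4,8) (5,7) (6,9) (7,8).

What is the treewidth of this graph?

2

A width-2 tree decomposition is:
Bags: B1 = {1, 6, 9}  B2 = {1, 2, 9}  B3 = {2, 4, 9}  B4 = {4, 8, 9}  B5 = {7, 8, 9}  B6 = {5, 7, 9}  B7 = {3, 5, 9}
Tree: B1–B2, B2–B3, B3–B4, B4–B5, B5–B6, B6–B7
The largest bag has 3 vertices, giving width 2; this decomposition certifies tw(G) ≤ 2. For the lower bound, G contains the cycle 9–6–1–2–4–8–7–5–3–9, so G is not a forest; only forests have treewidth ≤ 1, hence tw(G) ≥ 2. Therefore the treewidth is 2.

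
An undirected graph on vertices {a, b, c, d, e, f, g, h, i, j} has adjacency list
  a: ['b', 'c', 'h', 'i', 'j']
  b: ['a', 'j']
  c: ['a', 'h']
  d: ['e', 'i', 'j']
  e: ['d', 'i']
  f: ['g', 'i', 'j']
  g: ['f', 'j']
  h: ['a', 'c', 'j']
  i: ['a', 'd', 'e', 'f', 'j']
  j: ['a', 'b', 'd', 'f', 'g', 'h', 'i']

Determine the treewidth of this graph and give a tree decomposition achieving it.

Treewidth 2.
Bags: B1 = {f, i, j}  B2 = {f, g, j}  B3 = {a, i, j}  B4 = {a, h, j}  B5 = {a, c, h}  B6 = {d, i, j}  B7 = {a, b, j}  B8 = {d, e, i}
Tree: B1–B2, B1–B3, B3–B4, B4–B5, B3–B6, B4–B7, B6–B8

Every bag has size at most 3, so the width is 3 − 1 = 2 and tw(G) ≤ 2. For the lower bound, the 3 vertices {f, g, j} are pairwise adjacent, and any tree decomposition puts a clique entirely inside one bag — forcing width ≥ 2. Hence tw(G) = 2 exactly.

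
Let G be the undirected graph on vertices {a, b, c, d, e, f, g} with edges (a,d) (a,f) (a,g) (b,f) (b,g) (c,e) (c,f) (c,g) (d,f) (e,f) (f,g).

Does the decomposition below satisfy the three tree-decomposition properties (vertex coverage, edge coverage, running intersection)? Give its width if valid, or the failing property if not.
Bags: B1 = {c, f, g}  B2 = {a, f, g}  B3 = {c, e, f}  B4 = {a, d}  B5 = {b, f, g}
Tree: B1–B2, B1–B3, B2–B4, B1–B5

A tree decomposition must satisfy three properties: every vertex lies in some bag; for every edge, both endpoints lie together in some bag; and for every vertex, the bags containing it form a connected subtree. Here edge (f,d) lies in no bag, so the decomposition is invalid.

No — edge (f,d) lies in no bag.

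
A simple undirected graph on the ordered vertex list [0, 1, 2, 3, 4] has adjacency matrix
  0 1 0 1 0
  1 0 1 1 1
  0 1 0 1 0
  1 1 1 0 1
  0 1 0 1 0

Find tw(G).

2

A width-2 tree decomposition is:
Bags: B1 = {0, 1, 3}  B2 = {1, 3, 4}  B3 = {1, 2, 3}
Tree: B1–B2, B1–B3
Every bag has size at most 3, so the width is 3 − 1 = 2 and tw(G) ≤ 2. For the lower bound, the 3 vertices {0, 1, 3} are pairwise adjacent, and any tree decomposition puts a clique entirely inside one bag — forcing width ≥ 2. Combining the bounds, tw(G) = 2.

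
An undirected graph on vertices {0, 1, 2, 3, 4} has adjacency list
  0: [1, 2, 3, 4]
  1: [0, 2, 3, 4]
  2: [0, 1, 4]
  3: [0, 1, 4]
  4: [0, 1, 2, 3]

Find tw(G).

A width-3 tree decomposition is:
Bags: B1 = {0, 1, 3, 4}  B2 = {0, 1, 2, 4}
Tree: B1–B2
The largest bag has 4 vertices, giving width 3; this decomposition certifies tw(G) ≤ 3. Conversely, {0, 1, 2, 4} is a clique of size 4, and the vertices of any clique must share a bag in every tree decomposition; so some bag has ≥ 4 vertices and tw(G) ≥ 3. Hence tw(G) = 3 exactly.

3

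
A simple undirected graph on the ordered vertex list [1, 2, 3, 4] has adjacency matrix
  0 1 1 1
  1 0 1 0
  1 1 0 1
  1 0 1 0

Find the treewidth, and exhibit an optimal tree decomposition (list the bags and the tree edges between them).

Treewidth 2.
One such decomposition:
Bags: B1 = {1, 3, 4}  B2 = {1, 2, 3}
Tree: B1–B2

The largest bag has 3 vertices, giving width 2; this decomposition certifies tw(G) ≤ 2. Conversely, {1, 2, 3} is a clique of size 3, and the vertices of any clique must share a bag in every tree decomposition; so some bag has ≥ 3 vertices and tw(G) ≥ 2. Hence tw(G) = 2 exactly.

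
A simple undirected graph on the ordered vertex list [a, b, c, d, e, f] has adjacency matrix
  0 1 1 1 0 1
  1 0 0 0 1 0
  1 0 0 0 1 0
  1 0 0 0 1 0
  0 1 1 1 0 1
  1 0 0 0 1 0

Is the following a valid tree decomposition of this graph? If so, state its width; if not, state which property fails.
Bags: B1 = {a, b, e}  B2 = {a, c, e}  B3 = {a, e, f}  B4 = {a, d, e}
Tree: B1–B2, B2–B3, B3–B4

Checking the three conditions: (i) the bags cover all of {a, b, c, d, e, f}; (ii) for each edge, some bag contains both endpoints; (iii) the bags containing any fixed vertex form a subtree. All hold, so the decomposition is valid with width 3 − 1 = 2.

Yes; width 2.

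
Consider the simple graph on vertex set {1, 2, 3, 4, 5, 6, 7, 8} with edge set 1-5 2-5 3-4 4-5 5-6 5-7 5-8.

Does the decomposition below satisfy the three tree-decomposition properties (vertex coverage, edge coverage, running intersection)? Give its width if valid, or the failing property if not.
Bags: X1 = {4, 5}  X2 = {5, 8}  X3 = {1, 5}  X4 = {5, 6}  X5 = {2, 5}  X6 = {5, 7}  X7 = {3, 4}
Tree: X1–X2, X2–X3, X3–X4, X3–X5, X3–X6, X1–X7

Yes; width 1.

Vertex coverage: the bags together contain {1, 2, 3, 4, 5, 6, 7, 8}, the full vertex set. Edge coverage: each edge of G has both endpoints in at least one bag. Running intersection: for every vertex, the bags containing it form a connected subtree. All three properties hold, so this is a valid tree decomposition of width max|bag| − 1 = 1, and hence tw(G) ≤ 1.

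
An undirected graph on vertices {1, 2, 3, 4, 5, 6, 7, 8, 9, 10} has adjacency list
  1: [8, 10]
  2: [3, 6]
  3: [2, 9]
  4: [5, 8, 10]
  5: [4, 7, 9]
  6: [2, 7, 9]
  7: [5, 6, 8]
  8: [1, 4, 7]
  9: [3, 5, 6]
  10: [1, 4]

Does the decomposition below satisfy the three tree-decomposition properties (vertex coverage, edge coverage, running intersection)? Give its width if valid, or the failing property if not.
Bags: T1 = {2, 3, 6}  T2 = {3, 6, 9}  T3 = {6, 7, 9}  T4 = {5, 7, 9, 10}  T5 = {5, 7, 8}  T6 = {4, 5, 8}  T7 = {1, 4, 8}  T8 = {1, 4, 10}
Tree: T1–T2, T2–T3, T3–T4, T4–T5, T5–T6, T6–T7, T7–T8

No — bags containing vertex 10 are not connected in the tree.

A tree decomposition must satisfy three properties: every vertex lies in some bag; for every edge, both endpoints lie together in some bag; and for every vertex, the bags containing it form a connected subtree. Here bags containing vertex 10 are not connected in the tree, so the decomposition is invalid.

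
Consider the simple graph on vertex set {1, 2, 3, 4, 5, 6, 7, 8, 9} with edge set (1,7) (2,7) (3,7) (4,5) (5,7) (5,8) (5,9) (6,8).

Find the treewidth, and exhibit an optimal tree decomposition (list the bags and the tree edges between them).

Treewidth 1.
Bags: B1 = {5, 7}  B2 = {5, 9}  B3 = {3, 7}  B4 = {1, 7}  B5 = {5, 8}  B6 = {6, 8}  B7 = {2, 7}  B8 = {4, 5}
Tree: B1–B2, B1–B3, B1–B4, B1–B5, B5–B6, B3–B7, B1–B8

Every bag has size at most 2, so the width is 2 − 1 = 1 and tw(G) ≤ 1. Any graph with an edge has treewidth ≥ 1, and G has the edge 7–5. Combining the bounds, tw(G) = 1.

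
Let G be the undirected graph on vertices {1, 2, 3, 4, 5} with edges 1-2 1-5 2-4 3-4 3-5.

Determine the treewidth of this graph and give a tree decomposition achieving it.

Treewidth 2.
One such decomposition:
Bags: B1 = {1, 2, 5}  B2 = {2, 4, 5}  B3 = {3, 4, 5}
Tree: B1–B2, B2–B3

Each bag holds 3 vertices, so the decomposition has width 2, which upper-bounds the treewidth. The edges 5–1–2–4–3–5 form a cycle, so G is not a tree and its treewidth is at least 2. Combining the bounds, tw(G) = 2.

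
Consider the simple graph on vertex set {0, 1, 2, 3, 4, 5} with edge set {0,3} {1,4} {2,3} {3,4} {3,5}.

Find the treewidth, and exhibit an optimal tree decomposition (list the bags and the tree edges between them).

Treewidth 1.
One optimal decomposition is:
Bags: B1 = {1, 4}  B2 = {3, 4}  B3 = {0, 3}  B4 = {2, 3}  B5 = {3, 5}
Tree: B1–B2, B2–B3, B3–B4, B4–B5

The largest bag has 2 vertices, giving width 1; this decomposition certifies tw(G) ≤ 1. Since G has at least one edge (e.g. 1–4), it is not an edgeless graph, so tw(G) ≥ 1. Combining the bounds, tw(G) = 1.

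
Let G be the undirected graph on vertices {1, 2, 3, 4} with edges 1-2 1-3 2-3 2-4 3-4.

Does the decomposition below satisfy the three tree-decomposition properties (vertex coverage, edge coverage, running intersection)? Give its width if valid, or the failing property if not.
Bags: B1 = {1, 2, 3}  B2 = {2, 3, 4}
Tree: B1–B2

Yes; width 2.

Every vertex of G appears in some bag (union = {1, 2, 3, 4}); every edge is covered by a bag; and for each vertex v the set of bags containing v is connected in the bag tree. The decomposition is therefore valid. The largest bag has 3 vertices, so the width is 2.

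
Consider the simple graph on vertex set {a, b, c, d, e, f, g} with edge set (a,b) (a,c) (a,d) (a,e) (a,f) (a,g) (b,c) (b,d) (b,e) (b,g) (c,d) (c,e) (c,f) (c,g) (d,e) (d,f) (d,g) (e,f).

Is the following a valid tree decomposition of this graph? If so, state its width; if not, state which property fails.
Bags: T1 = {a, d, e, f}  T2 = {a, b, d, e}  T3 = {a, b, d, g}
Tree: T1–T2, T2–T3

No — vertex c appears in no bag.

A tree decomposition must satisfy three properties: every vertex lies in some bag; for every edge, both endpoints lie together in some bag; and for every vertex, the bags containing it form a connected subtree. Here vertex c appears in no bag, so the decomposition is invalid.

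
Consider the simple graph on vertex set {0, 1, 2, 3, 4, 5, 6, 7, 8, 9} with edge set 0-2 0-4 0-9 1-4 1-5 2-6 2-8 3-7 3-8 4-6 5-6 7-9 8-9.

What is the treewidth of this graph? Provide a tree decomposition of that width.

Every bag has size at most 3, so the width is 3 − 1 = 2 and tw(G) ≤ 2. For the lower bound, G contains the cycle 7–3–8–9–7, so G is not a forest; only forests have treewidth ≤ 1, hence tw(G) ≥ 2. Combining the bounds, tw(G) = 2.

Treewidth 2.
One such decomposition:
Bags: B1 = {3, 7, 9}  B2 = {3, 8, 9}  B3 = {0, 8, 9}  B4 = {0, 2, 8}  B5 = {0, 2, 4}  B6 = {2, 4, 6}  B7 = {1, 4, 6}  B8 = {1, 5, 6}
Tree: B1–B2, B2–B3, B3–B4, B4–B5, B5–B6, B6–B7, B7–B8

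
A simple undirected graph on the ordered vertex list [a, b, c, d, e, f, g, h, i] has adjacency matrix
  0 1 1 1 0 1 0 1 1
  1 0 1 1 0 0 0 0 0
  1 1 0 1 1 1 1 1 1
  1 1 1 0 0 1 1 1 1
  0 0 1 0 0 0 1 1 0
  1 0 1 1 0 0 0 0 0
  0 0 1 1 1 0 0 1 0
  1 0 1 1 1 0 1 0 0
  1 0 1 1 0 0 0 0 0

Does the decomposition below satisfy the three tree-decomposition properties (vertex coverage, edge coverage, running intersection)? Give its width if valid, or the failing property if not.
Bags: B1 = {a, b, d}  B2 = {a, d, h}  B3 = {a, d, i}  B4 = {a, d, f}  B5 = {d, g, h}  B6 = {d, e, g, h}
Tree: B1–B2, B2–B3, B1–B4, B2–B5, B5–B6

A tree decomposition must satisfy three properties: every vertex lies in some bag; for every edge, both endpoints lie together in some bag; and for every vertex, the bags containing it form a connected subtree. Here vertex c appears in no bag, so the decomposition is invalid.

No — vertex c appears in no bag.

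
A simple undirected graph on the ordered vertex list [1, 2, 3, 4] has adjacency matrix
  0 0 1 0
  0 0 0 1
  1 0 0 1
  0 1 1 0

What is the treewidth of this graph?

1

A width-1 tree decomposition is:
Bags: B1 = {2, 4}  B2 = {3, 4}  B3 = {1, 3}
Tree: B1–B2, B2–B3
The largest bag has 2 vertices, giving width 1; this decomposition certifies tw(G) ≤ 1. G has an edge, so its treewidth is at least 1. Hence tw(G) = 1 exactly.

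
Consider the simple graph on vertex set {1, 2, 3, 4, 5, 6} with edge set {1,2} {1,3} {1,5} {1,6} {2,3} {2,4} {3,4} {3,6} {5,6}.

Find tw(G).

2

A width-2 tree decomposition is:
Bags: B1 = {1, 2, 3}  B2 = {1, 3, 6}  B3 = {2, 3, 4}  B4 = {1, 5, 6}
Tree: B1–B2, B1–B3, B2–B4
Every bag has size at most 3, so the width is 3 − 1 = 2 and tw(G) ≤ 2. On the other hand G contains the 3-clique {1, 2, 3}. A clique must lie in a single bag of any decomposition, so no decomposition can have width below 2. The upper and lower bounds meet at 2, so that is the treewidth.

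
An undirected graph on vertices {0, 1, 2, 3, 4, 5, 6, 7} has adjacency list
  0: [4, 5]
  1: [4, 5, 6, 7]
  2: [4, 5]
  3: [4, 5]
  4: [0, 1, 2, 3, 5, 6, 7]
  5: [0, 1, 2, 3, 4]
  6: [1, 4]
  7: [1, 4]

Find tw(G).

2

A width-2 tree decomposition is:
Bags: B1 = {3, 4, 5}  B2 = {2, 4, 5}  B3 = {1, 4, 5}  B4 = {1, 4, 6}  B5 = {0, 4, 5}  B6 = {1, 4, 7}
Tree: B1–B2, B2–B3, B3–B4, B3–B5, B4–B6
Every bag has size at most 3, so the width is 3 − 1 = 2 and tw(G) ≤ 2. On the other hand G contains the 3-clique {0, 4, 5}. A clique must lie in a single bag of any decomposition, so no decomposition can have width below 2. Therefore the treewidth is 2.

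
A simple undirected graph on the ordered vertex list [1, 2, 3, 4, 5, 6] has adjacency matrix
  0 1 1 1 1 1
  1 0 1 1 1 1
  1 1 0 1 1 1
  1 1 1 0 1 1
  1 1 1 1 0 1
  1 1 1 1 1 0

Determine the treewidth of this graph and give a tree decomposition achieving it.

With just one bag of size 6, the width is 6 − 1 = 5, so tw(G) ≤ 5. For the lower bound, the 6 vertices {1, 2, 3, 4, 5, 6} are pairwise adjacent, and any tree decomposition puts a clique entirely inside one bag — forcing width ≥ 5. Hence tw(G) = 5 exactly.

Treewidth 5.
Bags: B1 = {1, 2, 3, 4, 5, 6}
Tree: (single bag)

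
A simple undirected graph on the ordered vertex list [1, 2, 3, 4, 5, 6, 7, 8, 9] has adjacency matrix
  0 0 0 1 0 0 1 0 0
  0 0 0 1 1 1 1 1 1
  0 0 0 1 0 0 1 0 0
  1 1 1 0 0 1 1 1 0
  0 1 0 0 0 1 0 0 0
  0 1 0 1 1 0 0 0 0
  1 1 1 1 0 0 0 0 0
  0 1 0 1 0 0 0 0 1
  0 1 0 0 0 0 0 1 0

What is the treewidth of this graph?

A width-2 tree decomposition is:
Bags: B1 = {2, 5, 6}  B2 = {2, 4, 6}  B3 = {2, 4, 7}  B4 = {2, 4, 8}  B5 = {1, 4, 7}  B6 = {2, 8, 9}  B7 = {3, 4, 7}
Tree: B1–B2, B2–B3, B2–B4, B3–B5, B4–B6, B3–B7
The largest bag has 3 vertices, giving width 2; this decomposition certifies tw(G) ≤ 2. On the other hand G contains the 3-clique {1, 4, 7}. A clique must lie in a single bag of any decomposition, so no decomposition can have width below 2. Therefore the treewidth is 2.

2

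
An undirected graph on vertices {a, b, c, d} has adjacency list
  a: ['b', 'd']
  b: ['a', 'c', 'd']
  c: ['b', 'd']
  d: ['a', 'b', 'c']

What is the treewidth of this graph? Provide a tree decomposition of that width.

The largest bag has 3 vertices, giving width 2; this decomposition certifies tw(G) ≤ 2. Conversely, {b, c, d} is a clique of size 3, and the vertices of any clique must share a bag in every tree decomposition; so some bag has ≥ 3 vertices and tw(G) ≥ 2. Hence tw(G) = 2 exactly.

Treewidth 2.
One optimal decomposition is:
Bags: B1 = {b, c, d}  B2 = {a, b, d}
Tree: B1–B2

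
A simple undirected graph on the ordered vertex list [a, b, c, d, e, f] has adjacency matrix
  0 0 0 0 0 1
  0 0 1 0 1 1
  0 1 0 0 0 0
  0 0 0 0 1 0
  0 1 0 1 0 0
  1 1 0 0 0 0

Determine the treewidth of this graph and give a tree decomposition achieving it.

Treewidth 1.
One optimal decomposition is:
Bags: B1 = {b, e}  B2 = {b, f}  B3 = {b, c}  B4 = {a, f}  B5 = {d, e}
Tree: B1–B2, B1–B3, B2–B4, B1–B5

The largest bag has 2 vertices, giving width 1; this decomposition certifies tw(G) ≤ 1. Any graph with an edge has treewidth ≥ 1, and G has the edge b–e. Hence tw(G) = 1 exactly.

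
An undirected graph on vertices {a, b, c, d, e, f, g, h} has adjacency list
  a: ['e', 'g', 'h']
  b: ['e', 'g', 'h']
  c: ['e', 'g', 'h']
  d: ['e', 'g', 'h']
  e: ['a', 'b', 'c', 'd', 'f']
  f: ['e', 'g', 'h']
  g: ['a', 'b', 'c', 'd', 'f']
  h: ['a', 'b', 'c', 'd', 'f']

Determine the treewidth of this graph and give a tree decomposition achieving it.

Every bag has size at most 4, so the width is 4 − 1 = 3 and tw(G) ≤ 3. For the lower bound: the 4 vertex sets {c,g}, {b,e}, {h}, {a} are disjoint, each induces a connected subgraph, and every pair is joined by at least one edge of G. Contracting each set to a single vertex therefore yields K_{4} as a minor, and since treewidth is minor-monotone, tw(G) ≥ tw(K_{4}) = 3. Therefore the treewidth is 3.

Treewidth 3.
One optimal decomposition is:
Bags: B1 = {c, e, g, h}  B2 = {b, e, g, h}  B3 = {a, e, g, h}  B4 = {e, f, g, h}  B5 = {d, e, g, h}
Tree: B1–B2, B2–B3, B3–B4, B4–B5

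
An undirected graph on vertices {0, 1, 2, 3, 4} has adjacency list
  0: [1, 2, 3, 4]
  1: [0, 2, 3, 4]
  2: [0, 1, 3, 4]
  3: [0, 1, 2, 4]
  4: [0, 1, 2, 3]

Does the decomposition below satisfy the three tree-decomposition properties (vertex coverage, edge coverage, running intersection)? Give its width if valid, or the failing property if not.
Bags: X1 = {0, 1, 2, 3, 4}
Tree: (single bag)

Vertex coverage: the bags together contain {0, 1, 2, 3, 4}, the full vertex set. Edge coverage: each edge of G has both endpoints in at least one bag. Running intersection: for every vertex, the bags containing it form a connected subtree. All three properties hold, so this is a valid tree decomposition of width max|bag| − 1 = 4, and hence tw(G) ≤ 4.

Yes; width 4.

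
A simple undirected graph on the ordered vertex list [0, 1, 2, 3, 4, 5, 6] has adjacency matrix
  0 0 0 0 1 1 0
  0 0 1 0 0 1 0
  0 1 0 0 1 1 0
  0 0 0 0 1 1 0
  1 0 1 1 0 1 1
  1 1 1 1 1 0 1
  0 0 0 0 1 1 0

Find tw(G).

A width-2 tree decomposition is:
Bags: B1 = {2, 4, 5}  B2 = {0, 4, 5}  B3 = {1, 2, 5}  B4 = {4, 5, 6}  B5 = {3, 4, 5}
Tree: B1–B2, B1–B3, B1–B4, B1–B5
The largest bag has 3 vertices, giving width 2; this decomposition certifies tw(G) ≤ 2. Conversely, {1, 2, 5} is a clique of size 3, and the vertices of any clique must share a bag in every tree decomposition; so some bag has ≥ 3 vertices and tw(G) ≥ 2. The upper and lower bounds meet at 2, so that is the treewidth.

2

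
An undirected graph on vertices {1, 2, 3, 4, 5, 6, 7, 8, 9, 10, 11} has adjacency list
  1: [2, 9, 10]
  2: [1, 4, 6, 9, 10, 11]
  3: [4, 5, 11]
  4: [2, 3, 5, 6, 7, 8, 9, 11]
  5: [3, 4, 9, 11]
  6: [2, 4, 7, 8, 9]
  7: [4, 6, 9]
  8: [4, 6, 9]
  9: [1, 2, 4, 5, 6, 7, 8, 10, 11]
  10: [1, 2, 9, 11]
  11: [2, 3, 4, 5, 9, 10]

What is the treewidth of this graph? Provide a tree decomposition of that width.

Treewidth 3.
One optimal decomposition is:
Bags: B1 = {2, 4, 9, 11}  B2 = {2, 4, 6, 9}  B3 = {4, 5, 9, 11}  B4 = {3, 4, 5, 11}  B5 = {2, 9, 10, 11}  B6 = {4, 6, 8, 9}  B7 = {4, 6, 7, 9}  B8 = {1, 2, 9, 10}
Tree: B1–B2, B1–B3, B3–B4, B1–B5, B2–B6, B6–B7, B5–B8

Every bag has size at most 4, so the width is 4 − 1 = 3 and tw(G) ≤ 3. For the lower bound, the 4 vertices {1, 2, 9, 10} are pairwise adjacent, and any tree decomposition puts a clique entirely inside one bag — forcing width ≥ 3. The upper and lower bounds meet at 3, so that is the treewidth.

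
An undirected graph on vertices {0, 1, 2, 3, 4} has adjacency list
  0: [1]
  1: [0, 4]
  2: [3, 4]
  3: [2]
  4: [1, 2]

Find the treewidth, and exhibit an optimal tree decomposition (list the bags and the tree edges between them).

Treewidth 1.
Bags: B1 = {2, 3}  B2 = {2, 4}  B3 = {1, 4}  B4 = {0, 1}
Tree: B1–B2, B2–B3, B3–B4

The largest bag has 2 vertices, giving width 1; this decomposition certifies tw(G) ≤ 1. G has an edge, so its treewidth is at least 1. The upper and lower bounds meet at 1, so that is the treewidth.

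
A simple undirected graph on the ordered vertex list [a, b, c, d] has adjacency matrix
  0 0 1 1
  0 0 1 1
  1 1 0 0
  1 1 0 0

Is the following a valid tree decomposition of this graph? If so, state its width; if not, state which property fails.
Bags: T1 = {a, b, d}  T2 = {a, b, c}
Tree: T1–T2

Yes; width 2.

Vertex coverage: the bags together contain {a, b, c, d}, the full vertex set. Edge coverage: each edge of G has both endpoints in at least one bag. Running intersection: for every vertex, the bags containing it form a connected subtree. All three properties hold, so this is a valid tree decomposition of width max|bag| − 1 = 2, and hence tw(G) ≤ 2.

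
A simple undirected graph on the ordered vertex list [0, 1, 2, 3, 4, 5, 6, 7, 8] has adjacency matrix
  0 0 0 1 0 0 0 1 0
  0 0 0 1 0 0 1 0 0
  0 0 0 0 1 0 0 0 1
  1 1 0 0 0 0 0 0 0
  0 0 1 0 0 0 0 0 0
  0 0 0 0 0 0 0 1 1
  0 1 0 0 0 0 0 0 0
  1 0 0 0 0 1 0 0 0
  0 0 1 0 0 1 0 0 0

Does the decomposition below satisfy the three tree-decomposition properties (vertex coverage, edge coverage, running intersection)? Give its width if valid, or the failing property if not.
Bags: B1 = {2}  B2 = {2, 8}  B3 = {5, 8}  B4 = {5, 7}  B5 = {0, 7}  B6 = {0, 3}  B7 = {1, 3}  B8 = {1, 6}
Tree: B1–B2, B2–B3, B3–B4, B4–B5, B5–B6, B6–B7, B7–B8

A tree decomposition must satisfy three properties: every vertex lies in some bag; for every edge, both endpoints lie together in some bag; and for every vertex, the bags containing it form a connected subtree. Here vertex 4 appears in no bag, so the decomposition is invalid.

No — vertex 4 appears in no bag.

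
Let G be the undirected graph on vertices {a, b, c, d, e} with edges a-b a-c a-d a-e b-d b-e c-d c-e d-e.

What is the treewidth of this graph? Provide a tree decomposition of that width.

Each bag holds 4 vertices, so the decomposition has width 3, which upper-bounds the treewidth. For the lower bound, the 4 vertices {a, c, d, e} are pairwise adjacent, and any tree decomposition puts a clique entirely inside one bag — forcing width ≥ 3. Combining the bounds, tw(G) = 3.

Treewidth 3.
One optimal decomposition is:
Bags: B1 = {a, b, d, e}  B2 = {a, c, d, e}
Tree: B1–B2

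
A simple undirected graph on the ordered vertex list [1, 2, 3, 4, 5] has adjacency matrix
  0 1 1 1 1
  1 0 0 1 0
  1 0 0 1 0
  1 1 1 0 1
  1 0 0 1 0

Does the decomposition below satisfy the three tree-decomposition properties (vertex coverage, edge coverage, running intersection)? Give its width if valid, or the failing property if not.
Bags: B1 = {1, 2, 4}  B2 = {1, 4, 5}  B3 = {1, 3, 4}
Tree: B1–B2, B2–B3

Yes; width 2.

Every vertex of G appears in some bag (union = {1, 2, 3, 4, 5}); every edge is covered by a bag; and for each vertex v the set of bags containing v is connected in the bag tree. The decomposition is therefore valid. The largest bag has 3 vertices, so the width is 2.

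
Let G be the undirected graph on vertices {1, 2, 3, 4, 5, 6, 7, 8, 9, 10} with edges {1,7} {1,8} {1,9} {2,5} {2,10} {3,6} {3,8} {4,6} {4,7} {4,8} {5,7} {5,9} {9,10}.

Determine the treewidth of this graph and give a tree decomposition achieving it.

Treewidth 2.
Bags: B1 = {2, 5, 10}  B2 = {5, 9, 10}  B3 = {5, 7, 9}  B4 = {1, 7, 9}  B5 = {1, 4, 7}  B6 = {1, 4, 8}  B7 = {4, 6, 8}  B8 = {3, 6, 8}
Tree: B1–B2, B2–B3, B3–B4, B4–B5, B5–B6, B6–B7, B7–B8

Each bag holds 3 vertices, so the decomposition has width 2, which upper-bounds the treewidth. Since 2–10–9–5–2 is a cycle in G, G is not acyclic. Forests are exactly the graphs of treewidth ≤ 1, so tw(G) ≥ 2. Combining the bounds, tw(G) = 2.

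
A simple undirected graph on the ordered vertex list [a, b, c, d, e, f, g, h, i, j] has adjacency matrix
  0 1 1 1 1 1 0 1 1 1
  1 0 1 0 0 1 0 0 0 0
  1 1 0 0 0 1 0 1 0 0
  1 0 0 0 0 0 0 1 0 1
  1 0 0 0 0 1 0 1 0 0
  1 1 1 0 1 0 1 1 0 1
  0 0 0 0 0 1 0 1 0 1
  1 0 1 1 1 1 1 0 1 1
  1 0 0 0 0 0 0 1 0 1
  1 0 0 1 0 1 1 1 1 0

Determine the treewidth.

3

A width-3 tree decomposition is:
Bags: B1 = {a, e, f, h}  B2 = {a, f, h, j}  B3 = {a, c, f, h}  B4 = {f, g, h, j}  B5 = {a, b, c, f}  B6 = {a, d, h, j}  B7 = {a, h, i, j}
Tree: B1–B2, B2–B3, B2–B4, B3–B5, B2–B6, B2–B7
The largest bag has 4 vertices, giving width 3; this decomposition certifies tw(G) ≤ 3. Conversely, {f, g, h, j} is a clique of size 4, and the vertices of any clique must share a bag in every tree decomposition; so some bag has ≥ 4 vertices and tw(G) ≥ 3. Combining the bounds, tw(G) = 3.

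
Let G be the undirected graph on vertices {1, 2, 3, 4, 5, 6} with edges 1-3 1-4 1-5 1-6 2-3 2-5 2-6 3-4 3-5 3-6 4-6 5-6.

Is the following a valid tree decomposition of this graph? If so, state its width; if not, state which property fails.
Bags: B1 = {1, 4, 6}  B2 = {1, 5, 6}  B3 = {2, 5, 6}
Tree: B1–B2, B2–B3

A tree decomposition must satisfy three properties: every vertex lies in some bag; for every edge, both endpoints lie together in some bag; and for every vertex, the bags containing it form a connected subtree. Here vertex 3 appears in no bag, so the decomposition is invalid.

No — vertex 3 appears in no bag.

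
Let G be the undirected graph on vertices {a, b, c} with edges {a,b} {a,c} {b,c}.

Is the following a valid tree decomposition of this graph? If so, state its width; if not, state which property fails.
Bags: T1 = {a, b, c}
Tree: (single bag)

Vertex coverage: the bags together contain {a, b, c}, the full vertex set. Edge coverage: each edge of G has both endpoints in at least one bag. Running intersection: for every vertex, the bags containing it form a connected subtree. All three properties hold, so this is a valid tree decomposition of width max|bag| − 1 = 2, and hence tw(G) ≤ 2.

Yes; width 2.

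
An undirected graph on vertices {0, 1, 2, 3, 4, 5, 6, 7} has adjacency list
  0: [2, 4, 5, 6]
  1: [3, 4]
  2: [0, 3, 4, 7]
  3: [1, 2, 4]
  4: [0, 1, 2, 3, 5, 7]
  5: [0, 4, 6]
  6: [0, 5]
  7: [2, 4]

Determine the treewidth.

2

A width-2 tree decomposition is:
Bags: B1 = {0, 2, 4}  B2 = {0, 4, 5}  B3 = {2, 3, 4}  B4 = {1, 3, 4}  B5 = {0, 5, 6}  B6 = {2, 4, 7}
Tree: B1–B2, B1–B3, B3–B4, B2–B5, B1–B6
Every bag has size at most 3, so the width is 3 − 1 = 2 and tw(G) ≤ 2. Conversely, {1, 3, 4} is a clique of size 3, and the vertices of any clique must share a bag in every tree decomposition; so some bag has ≥ 3 vertices and tw(G) ≥ 2. Therefore the treewidth is 2.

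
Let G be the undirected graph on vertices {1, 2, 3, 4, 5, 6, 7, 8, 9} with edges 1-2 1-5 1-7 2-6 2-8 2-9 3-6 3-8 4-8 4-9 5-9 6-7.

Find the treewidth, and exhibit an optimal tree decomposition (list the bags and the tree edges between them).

Each bag holds 4 vertices, so the decomposition has width 3, which upper-bounds the treewidth. For the lower bound: the 4 vertex sets {4,5,9}, {1}, {2}, {3,6,7,8} are disjoint, each induces a connected subgraph, and every pair is joined by at least one edge of G. Contracting each set to a single vertex therefore yields K_{4} as a minor, and since treewidth is minor-monotone, tw(G) ≥ tw(K_{4}) = 3. Hence tw(G) = 3 exactly.

Treewidth 3.
Bags: B1 = {1, 4, 5, 9}  B2 = {1, 2, 4, 9}  B3 = {1, 2, 4, 8}  B4 = {1, 2, 7, 8}  B5 = {2, 6, 7, 8}  B6 = {3, 6, 7, 8}
Tree: B1–B2, B2–B3, B3–B4, B4–B5, B5–B6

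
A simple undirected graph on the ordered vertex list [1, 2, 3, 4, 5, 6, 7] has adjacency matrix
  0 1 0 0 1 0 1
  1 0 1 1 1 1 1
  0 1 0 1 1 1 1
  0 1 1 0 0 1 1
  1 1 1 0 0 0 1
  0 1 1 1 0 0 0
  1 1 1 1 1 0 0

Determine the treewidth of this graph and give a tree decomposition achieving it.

The largest bag has 4 vertices, giving width 3; this decomposition certifies tw(G) ≤ 3. Conversely, {1, 2, 5, 7} is a clique of size 4, and the vertices of any clique must share a bag in every tree decomposition; so some bag has ≥ 4 vertices and tw(G) ≥ 3. Therefore the treewidth is 3.

Treewidth 3.
Bags: B1 = {2, 3, 4, 7}  B2 = {2, 3, 5, 7}  B3 = {2, 3, 4, 6}  B4 = {1, 2, 5, 7}
Tree: B1–B2, B1–B3, B2–B4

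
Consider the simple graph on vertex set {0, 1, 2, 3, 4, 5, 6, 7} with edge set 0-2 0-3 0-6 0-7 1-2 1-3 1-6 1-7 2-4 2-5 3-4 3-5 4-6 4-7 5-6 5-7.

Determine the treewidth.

4

A width-4 tree decomposition is:
Bags: B1 = {0, 1, 4, 5, 6}  B2 = {0, 1, 2, 4, 5}  B3 = {0, 1, 3, 4, 5}  B4 = {0, 1, 4, 5, 7}
Tree: B1–B2, B2–B3, B3–B4
The largest bag has 5 vertices, giving width 4; this decomposition certifies tw(G) ≤ 4. For the lower bound: the 5 vertex sets {1,6}, {2,4}, {3,5}, {0}, {7} are disjoint, each induces a connected subgraph, and every pair is joined by at least one edge of G. Contracting each set to a single vertex therefore yields K_{5} as a minor, and since treewidth is minor-monotone, tw(G) ≥ tw(K_{5}) = 4. The upper and lower bounds meet at 4, so that is the treewidth.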